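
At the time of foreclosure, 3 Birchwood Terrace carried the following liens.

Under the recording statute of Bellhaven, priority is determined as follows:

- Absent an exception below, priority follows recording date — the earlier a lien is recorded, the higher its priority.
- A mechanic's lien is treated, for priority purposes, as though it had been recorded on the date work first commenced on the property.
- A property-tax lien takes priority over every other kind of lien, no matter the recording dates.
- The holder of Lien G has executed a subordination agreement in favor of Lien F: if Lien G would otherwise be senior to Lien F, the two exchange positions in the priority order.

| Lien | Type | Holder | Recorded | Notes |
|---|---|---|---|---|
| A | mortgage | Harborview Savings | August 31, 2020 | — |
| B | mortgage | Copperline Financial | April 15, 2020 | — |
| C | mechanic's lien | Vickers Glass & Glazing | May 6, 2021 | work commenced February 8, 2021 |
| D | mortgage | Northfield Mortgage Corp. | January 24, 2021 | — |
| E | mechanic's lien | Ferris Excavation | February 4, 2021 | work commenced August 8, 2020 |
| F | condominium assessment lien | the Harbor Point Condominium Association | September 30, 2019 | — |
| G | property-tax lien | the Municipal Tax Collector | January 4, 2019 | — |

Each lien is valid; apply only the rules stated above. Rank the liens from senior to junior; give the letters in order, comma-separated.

F, G, B, E, A, D, C

Effective dates: C is treated as recorded February 8, 2021, the work-commencement date; E is treated as recorded August 8, 2020, the work-commencement date.
As a property-tax lien, G is senior to every other lien.
Ordering the rest by effective date: F (September 30, 2019), B (April 15, 2020), E (August 8, 2020), A (August 31, 2020), D (January 24, 2021), C (February 8, 2021).
G is senior to F before the subordination, so the two trade places.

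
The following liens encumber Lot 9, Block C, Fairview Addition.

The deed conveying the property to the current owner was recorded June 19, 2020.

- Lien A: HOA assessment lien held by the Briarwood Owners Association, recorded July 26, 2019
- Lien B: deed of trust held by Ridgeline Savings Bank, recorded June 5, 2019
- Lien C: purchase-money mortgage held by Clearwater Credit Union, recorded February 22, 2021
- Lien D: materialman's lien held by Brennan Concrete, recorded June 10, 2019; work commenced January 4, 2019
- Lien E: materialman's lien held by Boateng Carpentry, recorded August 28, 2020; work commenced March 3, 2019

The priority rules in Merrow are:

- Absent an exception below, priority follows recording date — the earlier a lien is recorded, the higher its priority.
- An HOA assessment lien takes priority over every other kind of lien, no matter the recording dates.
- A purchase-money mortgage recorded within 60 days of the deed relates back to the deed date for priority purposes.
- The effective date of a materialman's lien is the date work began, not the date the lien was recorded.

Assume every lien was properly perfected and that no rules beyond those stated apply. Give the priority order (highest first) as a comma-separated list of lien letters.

A, D, E, B, C

Adjusting effective dates: C was recorded 248 days after the deed, outside the 60-day window, so it keeps its recording date; D's effective date is January 4, 2019, when work began; E's effective date is March 3, 2019, when work began.
A, as an HOA assessment lien, has superpriority and ranks first.
Remaining liens by effective date: D (January 4, 2019), E (March 3, 2019), B (June 5, 2019), C (February 22, 2021).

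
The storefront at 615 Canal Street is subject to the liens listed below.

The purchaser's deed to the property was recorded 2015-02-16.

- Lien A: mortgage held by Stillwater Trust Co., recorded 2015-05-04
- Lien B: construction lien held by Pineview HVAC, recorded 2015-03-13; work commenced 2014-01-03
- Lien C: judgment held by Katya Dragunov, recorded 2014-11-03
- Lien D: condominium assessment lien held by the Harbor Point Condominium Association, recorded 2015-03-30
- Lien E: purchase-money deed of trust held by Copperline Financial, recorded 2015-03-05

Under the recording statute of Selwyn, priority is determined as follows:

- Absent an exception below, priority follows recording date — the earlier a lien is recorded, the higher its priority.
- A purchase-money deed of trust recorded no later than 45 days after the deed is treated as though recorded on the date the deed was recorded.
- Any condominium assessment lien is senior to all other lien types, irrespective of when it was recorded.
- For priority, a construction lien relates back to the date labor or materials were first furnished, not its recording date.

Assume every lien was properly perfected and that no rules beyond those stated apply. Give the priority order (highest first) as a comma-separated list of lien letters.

D, B, C, E, A

Adjusting effective dates: B is treated as recorded 2014-01-03, the work-commencement date; E relates back to the deed date 2015-02-16.
D, as a condominium assessment lien, has superpriority and ranks first.
Ordering the rest by effective date: B (2014-01-03), C (2014-11-03), E (2015-02-16), A (2015-05-04).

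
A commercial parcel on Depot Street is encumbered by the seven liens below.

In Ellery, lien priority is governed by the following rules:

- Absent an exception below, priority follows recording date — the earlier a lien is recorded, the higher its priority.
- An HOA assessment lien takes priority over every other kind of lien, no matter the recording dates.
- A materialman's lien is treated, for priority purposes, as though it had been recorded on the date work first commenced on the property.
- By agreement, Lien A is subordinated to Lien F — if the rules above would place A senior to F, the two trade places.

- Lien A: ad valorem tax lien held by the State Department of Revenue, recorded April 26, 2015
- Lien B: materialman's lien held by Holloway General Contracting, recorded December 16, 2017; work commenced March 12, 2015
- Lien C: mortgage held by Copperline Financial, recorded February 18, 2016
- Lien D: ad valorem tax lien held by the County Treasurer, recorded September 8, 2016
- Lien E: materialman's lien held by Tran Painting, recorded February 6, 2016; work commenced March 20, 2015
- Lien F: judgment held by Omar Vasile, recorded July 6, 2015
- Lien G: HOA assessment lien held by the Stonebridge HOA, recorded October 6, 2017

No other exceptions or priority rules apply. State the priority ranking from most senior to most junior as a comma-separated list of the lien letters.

G, B, E, F, A, C, D

Effective dates: B relates back to March 12, 2015 (work commenced); E is treated as recorded March 20, 2015, the work-commencement date.
G, as an HOA assessment lien, has superpriority and ranks first.
The other liens, earliest effective date first: B (March 12, 2015), E (March 20, 2015), A (April 26, 2015), F (July 6, 2015), C (February 18, 2016), D (September 8, 2016).
A would otherwise be senior to F, so under the subordination agreement A and F exchange positions.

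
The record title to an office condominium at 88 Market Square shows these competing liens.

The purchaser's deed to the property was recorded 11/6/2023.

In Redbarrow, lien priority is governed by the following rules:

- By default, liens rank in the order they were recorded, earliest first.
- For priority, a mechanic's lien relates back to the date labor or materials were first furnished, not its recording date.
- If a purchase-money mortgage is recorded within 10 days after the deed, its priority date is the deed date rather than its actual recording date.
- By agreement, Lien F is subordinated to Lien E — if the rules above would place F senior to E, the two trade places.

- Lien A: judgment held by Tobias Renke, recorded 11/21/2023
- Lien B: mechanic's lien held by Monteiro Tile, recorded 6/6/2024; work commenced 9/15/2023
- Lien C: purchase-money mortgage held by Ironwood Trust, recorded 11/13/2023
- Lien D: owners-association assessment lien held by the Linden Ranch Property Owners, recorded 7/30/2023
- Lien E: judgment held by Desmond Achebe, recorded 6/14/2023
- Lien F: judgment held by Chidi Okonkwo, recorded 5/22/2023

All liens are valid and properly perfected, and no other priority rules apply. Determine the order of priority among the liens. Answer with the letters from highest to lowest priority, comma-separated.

First, effective dates: B's effective date is 9/15/2023, when work began; C's effective date is the deed date, 11/6/2023.
By effective date: F (5/22/2023), E (6/14/2023), D (7/30/2023), B (9/15/2023), C (11/6/2023), A (11/21/2023).
F would otherwise be senior to E, so under the subordination agreement F and E exchange positions.

E, F, D, B, C, A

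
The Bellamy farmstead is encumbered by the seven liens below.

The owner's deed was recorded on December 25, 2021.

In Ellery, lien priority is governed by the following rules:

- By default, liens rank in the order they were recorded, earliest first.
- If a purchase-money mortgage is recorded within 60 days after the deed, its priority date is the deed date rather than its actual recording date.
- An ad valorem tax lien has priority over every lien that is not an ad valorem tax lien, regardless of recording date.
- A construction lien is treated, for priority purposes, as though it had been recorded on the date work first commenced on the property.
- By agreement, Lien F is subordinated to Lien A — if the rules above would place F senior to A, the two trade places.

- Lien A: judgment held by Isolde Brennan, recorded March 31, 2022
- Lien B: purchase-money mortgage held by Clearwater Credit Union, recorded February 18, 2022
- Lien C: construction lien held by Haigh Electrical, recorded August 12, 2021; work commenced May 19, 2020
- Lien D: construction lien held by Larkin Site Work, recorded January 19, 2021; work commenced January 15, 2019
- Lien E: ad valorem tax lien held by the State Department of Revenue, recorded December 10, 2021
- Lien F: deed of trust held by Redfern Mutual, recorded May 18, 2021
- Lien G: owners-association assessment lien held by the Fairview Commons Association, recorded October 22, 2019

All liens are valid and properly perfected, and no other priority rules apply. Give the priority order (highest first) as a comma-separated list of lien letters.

E, D, G, C, A, B, F

First, effective dates: B relates back to the deed date December 25, 2021; C relates back to May 19, 2020 (work commenced); D's effective date is January 15, 2019, when work began.
As an ad valorem tax lien, E is senior to every other lien.
The other liens, earliest effective date first: D (January 15, 2019), G (October 22, 2019), C (May 19, 2020), F (May 18, 2021), B (December 25, 2021), A (March 31, 2022).
F is senior to A before the subordination, so the two trade places.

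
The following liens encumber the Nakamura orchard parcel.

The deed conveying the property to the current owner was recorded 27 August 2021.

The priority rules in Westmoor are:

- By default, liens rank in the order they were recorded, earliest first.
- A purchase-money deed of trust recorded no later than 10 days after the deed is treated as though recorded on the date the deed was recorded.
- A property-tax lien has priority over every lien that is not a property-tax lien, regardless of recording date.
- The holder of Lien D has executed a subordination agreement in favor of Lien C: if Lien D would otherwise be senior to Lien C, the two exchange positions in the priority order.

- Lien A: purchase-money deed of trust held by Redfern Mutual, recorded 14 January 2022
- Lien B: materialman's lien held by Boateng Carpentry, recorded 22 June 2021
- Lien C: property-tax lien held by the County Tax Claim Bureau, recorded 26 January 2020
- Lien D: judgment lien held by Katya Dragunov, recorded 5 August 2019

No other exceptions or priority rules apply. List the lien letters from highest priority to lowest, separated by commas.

Effective dates after the stated exceptions: A was recorded 140 days after the deed, outside the 10-day window, so it keeps its recording date.
C is a property-tax lien and takes priority over every other lien.
Ordering the rest by effective date: D (5 August 2019), B (22 June 2021), A (14 January 2022).
Since D is not senior to C, the subordination leaves the order unchanged.

C, D, B, A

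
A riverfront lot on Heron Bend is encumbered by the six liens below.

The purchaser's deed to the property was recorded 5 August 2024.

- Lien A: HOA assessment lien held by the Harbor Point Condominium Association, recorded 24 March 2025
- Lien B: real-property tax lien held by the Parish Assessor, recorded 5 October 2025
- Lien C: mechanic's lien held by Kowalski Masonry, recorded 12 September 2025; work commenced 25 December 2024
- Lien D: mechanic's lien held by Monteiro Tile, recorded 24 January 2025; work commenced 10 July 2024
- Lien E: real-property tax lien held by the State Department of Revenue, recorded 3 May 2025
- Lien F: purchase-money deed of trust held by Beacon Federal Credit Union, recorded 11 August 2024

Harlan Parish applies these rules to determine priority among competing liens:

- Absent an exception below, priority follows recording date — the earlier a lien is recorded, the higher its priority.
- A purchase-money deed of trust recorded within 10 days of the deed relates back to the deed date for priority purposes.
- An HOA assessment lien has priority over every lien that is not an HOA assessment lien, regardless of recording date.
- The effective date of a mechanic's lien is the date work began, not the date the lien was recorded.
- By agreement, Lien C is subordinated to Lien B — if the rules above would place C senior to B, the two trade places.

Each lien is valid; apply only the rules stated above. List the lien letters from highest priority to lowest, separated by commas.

A, D, F, B, E, C

First, effective dates: C's effective date is 25 December 2024, when work began; D relates back to 10 July 2024 (work commenced); F's effective date is the deed date, 5 August 2024.
A is an HOA assessment lien, so it outranks all other liens regardless of date.
Among the remaining liens, by effective date: D (10 July 2024), F (5 August 2024), C (25 December 2024), E (3 May 2025), B (5 October 2025).
Because C would otherwise rank above B, the subordination swaps them.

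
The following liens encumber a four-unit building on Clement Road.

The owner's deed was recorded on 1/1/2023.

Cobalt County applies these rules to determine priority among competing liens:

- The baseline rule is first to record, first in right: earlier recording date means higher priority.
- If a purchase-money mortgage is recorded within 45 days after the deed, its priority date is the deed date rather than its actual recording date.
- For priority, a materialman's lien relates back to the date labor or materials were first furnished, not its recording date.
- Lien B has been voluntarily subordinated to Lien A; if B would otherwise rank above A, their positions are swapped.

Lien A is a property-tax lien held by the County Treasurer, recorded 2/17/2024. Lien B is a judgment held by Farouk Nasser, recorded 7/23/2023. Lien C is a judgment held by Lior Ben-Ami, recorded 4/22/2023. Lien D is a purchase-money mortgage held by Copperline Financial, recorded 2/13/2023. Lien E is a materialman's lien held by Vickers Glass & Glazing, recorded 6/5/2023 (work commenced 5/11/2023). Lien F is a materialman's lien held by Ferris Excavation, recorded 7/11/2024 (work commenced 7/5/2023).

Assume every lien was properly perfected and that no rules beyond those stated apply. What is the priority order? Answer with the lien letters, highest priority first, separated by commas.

First, effective dates: D's effective date is the deed date, 1/1/2023; E's effective date is 5/11/2023, when work began; F relates back to 7/5/2023 (work commenced).
Sorted by effective date: D (1/1/2023), C (4/22/2023), E (5/11/2023), F (7/5/2023), B (7/23/2023), A (2/17/2024).
B is senior to A before the subordination, so the two trade places.

D, C, E, F, A, B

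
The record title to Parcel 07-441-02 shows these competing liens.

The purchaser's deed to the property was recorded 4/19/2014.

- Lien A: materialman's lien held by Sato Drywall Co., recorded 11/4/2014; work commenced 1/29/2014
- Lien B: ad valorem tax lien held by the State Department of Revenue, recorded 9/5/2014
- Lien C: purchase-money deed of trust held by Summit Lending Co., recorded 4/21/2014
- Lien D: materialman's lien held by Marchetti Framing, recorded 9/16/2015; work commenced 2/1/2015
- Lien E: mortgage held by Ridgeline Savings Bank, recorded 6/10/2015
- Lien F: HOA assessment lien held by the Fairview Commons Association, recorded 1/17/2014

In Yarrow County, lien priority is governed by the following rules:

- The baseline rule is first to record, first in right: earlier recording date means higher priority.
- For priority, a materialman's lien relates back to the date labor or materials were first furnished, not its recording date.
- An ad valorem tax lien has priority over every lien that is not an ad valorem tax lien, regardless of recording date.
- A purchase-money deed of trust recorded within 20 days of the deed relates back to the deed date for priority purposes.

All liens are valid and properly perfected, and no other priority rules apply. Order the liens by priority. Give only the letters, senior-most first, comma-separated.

Effective dates: A relates back to 1/29/2014 (work commenced); C relates back to the deed date 4/19/2014; D is treated as recorded 2/1/2015, the work-commencement date.
B, as an ad valorem tax lien, has superpriority and ranks first.
Remaining liens by effective date: F (1/17/2014), A (1/29/2014), C (4/19/2014), D (2/1/2015), E (6/10/2015).

B, F, A, C, D, E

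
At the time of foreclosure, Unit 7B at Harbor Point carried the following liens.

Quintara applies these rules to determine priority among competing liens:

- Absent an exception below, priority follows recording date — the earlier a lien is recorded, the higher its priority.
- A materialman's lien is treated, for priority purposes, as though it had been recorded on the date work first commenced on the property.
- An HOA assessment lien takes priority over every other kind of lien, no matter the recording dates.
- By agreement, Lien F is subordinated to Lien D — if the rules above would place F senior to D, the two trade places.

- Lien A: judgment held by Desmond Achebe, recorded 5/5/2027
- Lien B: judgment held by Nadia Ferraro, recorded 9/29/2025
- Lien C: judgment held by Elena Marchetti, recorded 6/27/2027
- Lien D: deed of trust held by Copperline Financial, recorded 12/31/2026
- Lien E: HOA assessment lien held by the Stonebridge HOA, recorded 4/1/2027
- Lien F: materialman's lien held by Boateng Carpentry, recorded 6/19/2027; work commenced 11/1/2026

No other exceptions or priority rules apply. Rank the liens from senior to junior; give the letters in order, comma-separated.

E, B, D, F, A, C

Effective dates: F's effective date is 11/1/2026, when work began.
E, as an HOA assessment lien, has superpriority and ranks first.
Among the remaining liens, by effective date: B (9/29/2025), F (11/1/2026), D (12/31/2026), A (5/5/2027), C (6/27/2027).
F would otherwise be senior to D, so under the subordination agreement F and D exchange positions.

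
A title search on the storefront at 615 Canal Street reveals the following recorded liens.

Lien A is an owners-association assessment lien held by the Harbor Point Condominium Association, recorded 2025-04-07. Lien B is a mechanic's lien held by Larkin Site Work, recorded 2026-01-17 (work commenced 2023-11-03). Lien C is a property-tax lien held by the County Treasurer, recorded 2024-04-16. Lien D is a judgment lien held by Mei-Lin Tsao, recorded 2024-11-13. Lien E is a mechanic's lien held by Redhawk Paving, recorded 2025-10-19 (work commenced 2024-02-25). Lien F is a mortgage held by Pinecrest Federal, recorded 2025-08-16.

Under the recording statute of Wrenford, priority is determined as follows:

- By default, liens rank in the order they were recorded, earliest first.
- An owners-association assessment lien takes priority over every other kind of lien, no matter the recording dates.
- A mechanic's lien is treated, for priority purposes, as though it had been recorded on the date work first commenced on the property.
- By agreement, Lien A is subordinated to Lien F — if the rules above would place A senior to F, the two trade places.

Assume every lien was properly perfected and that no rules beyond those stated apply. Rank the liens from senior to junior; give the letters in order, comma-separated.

Effective dates after the stated exceptions: B's effective date is 2023-11-03, when work began; E's effective date is 2024-02-25, when work began.
As an owners-association assessment lien, A is senior to every other lien.
The other liens, earliest effective date first: B (2023-11-03), E (2024-02-25), C (2024-04-16), D (2024-11-13), F (2025-08-16).
The subordination applies — A was senior to F — so A and F swap.

F, B, E, C, D, A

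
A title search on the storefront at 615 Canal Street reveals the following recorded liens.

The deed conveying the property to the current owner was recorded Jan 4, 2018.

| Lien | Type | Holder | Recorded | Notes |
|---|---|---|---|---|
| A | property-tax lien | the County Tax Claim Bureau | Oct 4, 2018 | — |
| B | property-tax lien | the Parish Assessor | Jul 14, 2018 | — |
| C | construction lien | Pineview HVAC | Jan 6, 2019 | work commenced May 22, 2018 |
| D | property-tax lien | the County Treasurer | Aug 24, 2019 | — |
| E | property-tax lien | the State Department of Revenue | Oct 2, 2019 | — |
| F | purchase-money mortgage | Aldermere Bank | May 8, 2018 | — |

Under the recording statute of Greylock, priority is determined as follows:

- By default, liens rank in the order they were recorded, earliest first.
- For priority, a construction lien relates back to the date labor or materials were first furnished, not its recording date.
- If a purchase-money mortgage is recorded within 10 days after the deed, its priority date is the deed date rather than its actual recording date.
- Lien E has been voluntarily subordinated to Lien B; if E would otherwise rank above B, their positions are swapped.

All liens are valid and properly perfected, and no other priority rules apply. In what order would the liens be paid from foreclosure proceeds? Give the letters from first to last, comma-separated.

Adjusting effective dates: C relates back to May 22, 2018 (work commenced); F was recorded 124 days after the deed, outside the 10-day window, so it keeps its recording date.
By effective date, earliest first: F (May 8, 2018), C (May 22, 2018), B (Jul 14, 2018), A (Oct 4, 2018), D (Aug 24, 2019), E (Oct 2, 2019).
Since E is not senior to B, the subordination leaves the order unchanged.

F, C, B, A, D, E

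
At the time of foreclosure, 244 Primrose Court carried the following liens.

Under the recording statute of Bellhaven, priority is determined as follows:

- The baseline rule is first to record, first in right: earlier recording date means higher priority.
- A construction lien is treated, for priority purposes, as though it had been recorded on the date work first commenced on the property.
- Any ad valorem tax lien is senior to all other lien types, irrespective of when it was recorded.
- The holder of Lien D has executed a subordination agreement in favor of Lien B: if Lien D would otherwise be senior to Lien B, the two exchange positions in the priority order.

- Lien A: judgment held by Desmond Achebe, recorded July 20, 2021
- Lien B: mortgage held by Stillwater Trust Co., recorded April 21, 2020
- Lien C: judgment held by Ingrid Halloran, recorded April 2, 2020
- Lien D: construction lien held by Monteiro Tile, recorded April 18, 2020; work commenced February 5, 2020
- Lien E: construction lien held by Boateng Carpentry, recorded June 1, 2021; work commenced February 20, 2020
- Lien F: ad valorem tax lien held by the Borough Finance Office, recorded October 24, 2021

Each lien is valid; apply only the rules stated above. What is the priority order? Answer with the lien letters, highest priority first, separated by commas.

First, effective dates: D is treated as recorded February 5, 2020, the work-commencement date; E's effective date is February 20, 2020, when work began.
F is an ad valorem tax lien and takes priority over every other lien.
Ordering the rest by effective date: D (February 5, 2020), E (February 20, 2020), C (April 2, 2020), B (April 21, 2020), A (July 20, 2021).
Because D would otherwise rank above B, the subordination swaps them.

F, B, E, C, D, A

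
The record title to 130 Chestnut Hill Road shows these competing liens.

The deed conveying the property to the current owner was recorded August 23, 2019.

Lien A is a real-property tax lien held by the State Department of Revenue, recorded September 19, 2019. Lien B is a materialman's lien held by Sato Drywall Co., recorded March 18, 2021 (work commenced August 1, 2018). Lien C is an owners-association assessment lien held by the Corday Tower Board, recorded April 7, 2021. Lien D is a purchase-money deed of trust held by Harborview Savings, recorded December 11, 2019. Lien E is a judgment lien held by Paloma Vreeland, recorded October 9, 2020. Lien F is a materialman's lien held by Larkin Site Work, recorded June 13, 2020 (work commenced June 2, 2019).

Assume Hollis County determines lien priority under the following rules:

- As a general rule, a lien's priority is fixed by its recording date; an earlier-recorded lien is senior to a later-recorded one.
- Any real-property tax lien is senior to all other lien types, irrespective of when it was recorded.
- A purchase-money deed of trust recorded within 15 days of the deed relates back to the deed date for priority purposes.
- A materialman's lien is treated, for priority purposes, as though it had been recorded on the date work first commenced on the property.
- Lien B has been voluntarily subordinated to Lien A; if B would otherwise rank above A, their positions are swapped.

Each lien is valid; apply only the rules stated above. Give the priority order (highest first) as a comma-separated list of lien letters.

A, B, F, D, E, C

Effective dates after the stated exceptions: B relates back to August 1, 2018 (work commenced); D was recorded 110 days after the deed, outside the 15-day window, so it keeps its recording date; F relates back to June 2, 2019 (work commenced).
As a real-property tax lien, A is senior to every other lien.
Ordering the rest by effective date: B (August 1, 2018), F (June 2, 2019), D (December 11, 2019), E (October 9, 2020), C (April 7, 2021).
Since B is not senior to A, the subordination leaves the order unchanged.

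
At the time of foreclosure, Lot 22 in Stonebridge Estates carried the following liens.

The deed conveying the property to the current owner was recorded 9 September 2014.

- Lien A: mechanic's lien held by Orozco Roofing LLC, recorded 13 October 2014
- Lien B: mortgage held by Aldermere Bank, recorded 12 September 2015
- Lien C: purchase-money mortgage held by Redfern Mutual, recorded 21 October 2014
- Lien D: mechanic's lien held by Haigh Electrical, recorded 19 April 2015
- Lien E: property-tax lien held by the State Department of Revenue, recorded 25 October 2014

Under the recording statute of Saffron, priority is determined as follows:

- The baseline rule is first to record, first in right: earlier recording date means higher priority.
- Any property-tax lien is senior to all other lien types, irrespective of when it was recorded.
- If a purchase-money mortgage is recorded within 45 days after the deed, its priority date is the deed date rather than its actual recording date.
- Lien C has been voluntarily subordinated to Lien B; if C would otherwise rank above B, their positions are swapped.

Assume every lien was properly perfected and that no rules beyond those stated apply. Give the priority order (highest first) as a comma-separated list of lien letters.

E, B, A, D, C

Effective dates after the stated exceptions: C relates back to the deed date 9 September 2014.
E, as a property-tax lien, has superpriority and ranks first.
The other liens, earliest effective date first: C (9 September 2014), A (13 October 2014), D (19 April 2015), B (12 September 2015).
The subordination applies — C was senior to B — so C and B swap.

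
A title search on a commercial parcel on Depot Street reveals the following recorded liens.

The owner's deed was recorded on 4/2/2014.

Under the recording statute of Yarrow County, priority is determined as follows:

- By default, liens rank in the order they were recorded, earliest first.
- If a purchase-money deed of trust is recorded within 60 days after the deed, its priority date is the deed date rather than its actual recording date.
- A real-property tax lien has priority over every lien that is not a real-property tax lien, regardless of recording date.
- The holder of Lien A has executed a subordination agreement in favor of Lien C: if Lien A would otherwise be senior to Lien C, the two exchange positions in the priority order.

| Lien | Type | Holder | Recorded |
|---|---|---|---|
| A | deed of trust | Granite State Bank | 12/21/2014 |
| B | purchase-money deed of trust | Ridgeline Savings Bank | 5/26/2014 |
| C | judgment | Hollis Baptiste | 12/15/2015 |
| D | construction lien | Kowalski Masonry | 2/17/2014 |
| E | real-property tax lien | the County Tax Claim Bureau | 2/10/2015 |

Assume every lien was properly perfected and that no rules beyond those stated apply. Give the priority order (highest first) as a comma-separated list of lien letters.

E, D, B, C, A

Effective dates: B's effective date is the deed date, 4/2/2014.
E is a real-property tax lien and takes priority over every other lien.
Ordering the rest by effective date: D (2/17/2014), B (4/2/2014), A (12/21/2014), C (12/15/2015).
A is senior to C before the subordination, so the two trade places.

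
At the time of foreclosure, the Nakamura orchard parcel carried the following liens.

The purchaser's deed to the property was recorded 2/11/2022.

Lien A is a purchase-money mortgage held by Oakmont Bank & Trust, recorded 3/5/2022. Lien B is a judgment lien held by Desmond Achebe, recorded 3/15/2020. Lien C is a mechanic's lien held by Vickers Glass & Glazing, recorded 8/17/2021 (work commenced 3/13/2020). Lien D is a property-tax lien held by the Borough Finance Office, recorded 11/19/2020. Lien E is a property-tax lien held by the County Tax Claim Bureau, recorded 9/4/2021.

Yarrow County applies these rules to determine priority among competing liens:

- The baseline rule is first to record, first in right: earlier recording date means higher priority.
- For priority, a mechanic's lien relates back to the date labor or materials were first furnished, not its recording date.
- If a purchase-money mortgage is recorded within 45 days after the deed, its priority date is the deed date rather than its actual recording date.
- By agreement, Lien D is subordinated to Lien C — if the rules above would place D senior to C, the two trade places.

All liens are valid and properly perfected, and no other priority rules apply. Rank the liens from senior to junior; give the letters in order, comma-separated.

C, B, D, E, A

First, effective dates: A was recorded within the 45-day window, so its effective date is the deed date 2/11/2022; C relates back to 3/13/2020 (work commenced).
Ordering by effective date: C (3/13/2020), B (3/15/2020), D (11/19/2020), E (9/4/2021), A (2/11/2022).
D already ranks below C; the subordination has no effect.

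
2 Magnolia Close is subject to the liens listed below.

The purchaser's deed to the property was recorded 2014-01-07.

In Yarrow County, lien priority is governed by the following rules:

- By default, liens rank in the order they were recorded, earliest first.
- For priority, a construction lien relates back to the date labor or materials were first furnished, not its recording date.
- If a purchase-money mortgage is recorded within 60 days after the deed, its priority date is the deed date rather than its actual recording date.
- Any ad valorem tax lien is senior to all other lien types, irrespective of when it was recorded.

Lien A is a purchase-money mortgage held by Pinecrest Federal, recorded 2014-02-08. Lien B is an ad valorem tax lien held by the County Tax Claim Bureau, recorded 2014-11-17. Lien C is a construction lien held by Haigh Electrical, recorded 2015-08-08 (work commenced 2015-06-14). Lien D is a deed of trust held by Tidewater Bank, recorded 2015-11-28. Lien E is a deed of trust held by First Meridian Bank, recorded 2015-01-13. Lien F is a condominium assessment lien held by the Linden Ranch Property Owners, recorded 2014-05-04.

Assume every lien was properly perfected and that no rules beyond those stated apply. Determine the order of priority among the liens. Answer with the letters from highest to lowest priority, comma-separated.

B, A, F, E, C, D

Effective dates after the stated exceptions: A relates back to the deed date 2014-01-07; C's effective date is 2015-06-14, when work began.
B, as an ad valorem tax lien, has superpriority and ranks first.
Among the remaining liens, by effective date: A (2014-01-07), F (2014-05-04), E (2015-01-13), C (2015-06-14), D (2015-11-28).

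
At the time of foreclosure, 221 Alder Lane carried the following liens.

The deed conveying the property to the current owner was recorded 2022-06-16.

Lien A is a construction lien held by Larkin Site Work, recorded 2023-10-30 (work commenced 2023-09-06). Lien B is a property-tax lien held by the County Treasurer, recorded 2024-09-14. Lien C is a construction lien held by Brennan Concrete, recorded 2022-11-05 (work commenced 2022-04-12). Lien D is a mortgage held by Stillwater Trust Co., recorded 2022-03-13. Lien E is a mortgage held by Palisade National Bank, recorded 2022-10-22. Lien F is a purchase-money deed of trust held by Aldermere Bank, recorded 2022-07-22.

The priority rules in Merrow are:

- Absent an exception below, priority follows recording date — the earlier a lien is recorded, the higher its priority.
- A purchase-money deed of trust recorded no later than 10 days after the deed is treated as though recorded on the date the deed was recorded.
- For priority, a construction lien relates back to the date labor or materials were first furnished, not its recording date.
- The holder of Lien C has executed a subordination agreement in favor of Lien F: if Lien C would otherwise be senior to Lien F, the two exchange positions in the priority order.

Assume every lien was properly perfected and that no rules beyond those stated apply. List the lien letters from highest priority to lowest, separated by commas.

D, F, C, E, A, B

Adjusting effective dates: A's effective date is 2023-09-06, when work began; C is treated as recorded 2022-04-12, the work-commencement date; F missed the 10-day window (36 days after the deed), so its recording date stands.
By effective date: D (2022-03-13), C (2022-04-12), F (2022-07-22), E (2022-10-22), A (2023-09-06), B (2024-09-14).
Because C would otherwise rank above F, the subordination swaps them.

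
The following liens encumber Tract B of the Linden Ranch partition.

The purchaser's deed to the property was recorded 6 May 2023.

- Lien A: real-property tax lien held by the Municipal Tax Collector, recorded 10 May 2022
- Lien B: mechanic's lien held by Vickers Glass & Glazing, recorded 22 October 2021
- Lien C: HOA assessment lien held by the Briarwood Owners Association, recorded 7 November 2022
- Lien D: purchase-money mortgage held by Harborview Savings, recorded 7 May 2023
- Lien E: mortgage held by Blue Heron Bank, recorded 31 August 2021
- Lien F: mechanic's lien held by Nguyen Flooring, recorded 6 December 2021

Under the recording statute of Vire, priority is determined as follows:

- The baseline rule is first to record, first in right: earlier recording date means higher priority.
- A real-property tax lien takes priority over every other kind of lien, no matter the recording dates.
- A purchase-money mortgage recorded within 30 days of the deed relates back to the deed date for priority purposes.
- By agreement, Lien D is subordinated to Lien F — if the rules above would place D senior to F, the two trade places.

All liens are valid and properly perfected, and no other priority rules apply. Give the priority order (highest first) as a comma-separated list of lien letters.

Effective dates: D was recorded within the 30-day window, so its effective date is the deed date 6 May 2023.
As a real-property tax lien, A is senior to every other lien.
The other liens, earliest effective date first: E (31 August 2021), B (22 October 2021), F (6 December 2021), C (7 November 2022), D (6 May 2023).
D is already junior to F, so the subordination agreement changes nothing.

A, E, B, F, C, D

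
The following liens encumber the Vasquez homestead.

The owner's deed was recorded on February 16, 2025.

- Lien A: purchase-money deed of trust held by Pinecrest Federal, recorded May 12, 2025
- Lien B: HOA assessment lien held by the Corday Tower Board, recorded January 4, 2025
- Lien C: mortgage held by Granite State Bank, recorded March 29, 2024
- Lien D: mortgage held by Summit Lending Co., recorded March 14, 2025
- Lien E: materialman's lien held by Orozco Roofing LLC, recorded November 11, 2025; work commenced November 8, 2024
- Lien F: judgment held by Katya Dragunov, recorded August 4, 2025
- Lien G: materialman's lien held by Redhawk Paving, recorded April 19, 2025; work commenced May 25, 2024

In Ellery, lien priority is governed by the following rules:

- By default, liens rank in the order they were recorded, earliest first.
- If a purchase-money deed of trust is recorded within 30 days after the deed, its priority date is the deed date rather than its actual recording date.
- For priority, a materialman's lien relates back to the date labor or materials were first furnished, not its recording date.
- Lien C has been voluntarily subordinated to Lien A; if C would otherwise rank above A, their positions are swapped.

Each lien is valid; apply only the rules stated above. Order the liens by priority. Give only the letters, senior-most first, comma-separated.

Adjusting effective dates: A was recorded 85 days after the deed, outside the 30-day window, so it keeps its recording date; E's effective date is November 8, 2024, when work began; G relates back to May 25, 2024 (work commenced).
By effective date: C (March 29, 2024), G (May 25, 2024), E (November 8, 2024), B (January 4, 2025), D (March 14, 2025), A (May 12, 2025), F (August 4, 2025).
Because C would otherwise rank above A, the subordination swaps them.

A, G, E, B, D, C, F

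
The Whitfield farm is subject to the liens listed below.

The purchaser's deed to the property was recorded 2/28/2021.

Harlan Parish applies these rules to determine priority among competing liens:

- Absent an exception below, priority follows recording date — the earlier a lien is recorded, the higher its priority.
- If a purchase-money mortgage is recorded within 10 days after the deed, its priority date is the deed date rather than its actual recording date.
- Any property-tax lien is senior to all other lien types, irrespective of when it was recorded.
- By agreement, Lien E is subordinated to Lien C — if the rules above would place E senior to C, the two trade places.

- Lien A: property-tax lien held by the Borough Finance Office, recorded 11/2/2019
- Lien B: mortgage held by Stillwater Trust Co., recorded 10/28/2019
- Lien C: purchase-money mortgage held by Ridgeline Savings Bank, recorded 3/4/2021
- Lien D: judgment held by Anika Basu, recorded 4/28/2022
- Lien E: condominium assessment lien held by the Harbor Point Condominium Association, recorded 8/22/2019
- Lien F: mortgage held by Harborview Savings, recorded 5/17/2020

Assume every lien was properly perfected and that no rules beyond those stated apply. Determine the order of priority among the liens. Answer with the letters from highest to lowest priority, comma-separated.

Effective dates after the stated exceptions: C's effective date is the deed date, 2/28/2021.
As a property-tax lien, A is senior to every other lien.
Remaining liens by effective date: E (8/22/2019), B (10/28/2019), F (5/17/2020), C (2/28/2021), D (4/28/2022).
E would otherwise be senior to C, so under the subordination agreement E and C exchange positions.

A, C, B, F, E, D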